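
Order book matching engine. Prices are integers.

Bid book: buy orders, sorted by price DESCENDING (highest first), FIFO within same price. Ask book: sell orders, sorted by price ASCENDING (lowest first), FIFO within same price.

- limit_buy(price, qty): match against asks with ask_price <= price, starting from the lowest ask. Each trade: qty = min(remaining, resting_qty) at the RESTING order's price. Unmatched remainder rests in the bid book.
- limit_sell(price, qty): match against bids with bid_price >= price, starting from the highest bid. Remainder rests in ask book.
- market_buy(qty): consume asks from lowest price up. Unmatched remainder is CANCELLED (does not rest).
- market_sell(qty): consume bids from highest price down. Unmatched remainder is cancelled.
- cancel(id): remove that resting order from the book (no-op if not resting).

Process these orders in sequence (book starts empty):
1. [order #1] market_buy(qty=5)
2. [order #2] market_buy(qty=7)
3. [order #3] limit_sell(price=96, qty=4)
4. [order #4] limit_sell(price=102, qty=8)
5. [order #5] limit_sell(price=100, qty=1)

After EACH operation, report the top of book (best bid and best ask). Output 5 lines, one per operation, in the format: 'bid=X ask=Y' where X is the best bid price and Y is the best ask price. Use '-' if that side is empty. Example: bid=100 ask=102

Answer: bid=- ask=-
bid=- ask=-
bid=- ask=96
bid=- ask=96
bid=- ask=96

Derivation:
After op 1 [order #1] market_buy(qty=5): fills=none; bids=[-] asks=[-]
After op 2 [order #2] market_buy(qty=7): fills=none; bids=[-] asks=[-]
After op 3 [order #3] limit_sell(price=96, qty=4): fills=none; bids=[-] asks=[#3:4@96]
After op 4 [order #4] limit_sell(price=102, qty=8): fills=none; bids=[-] asks=[#3:4@96 #4:8@102]
After op 5 [order #5] limit_sell(price=100, qty=1): fills=none; bids=[-] asks=[#3:4@96 #5:1@100 #4:8@102]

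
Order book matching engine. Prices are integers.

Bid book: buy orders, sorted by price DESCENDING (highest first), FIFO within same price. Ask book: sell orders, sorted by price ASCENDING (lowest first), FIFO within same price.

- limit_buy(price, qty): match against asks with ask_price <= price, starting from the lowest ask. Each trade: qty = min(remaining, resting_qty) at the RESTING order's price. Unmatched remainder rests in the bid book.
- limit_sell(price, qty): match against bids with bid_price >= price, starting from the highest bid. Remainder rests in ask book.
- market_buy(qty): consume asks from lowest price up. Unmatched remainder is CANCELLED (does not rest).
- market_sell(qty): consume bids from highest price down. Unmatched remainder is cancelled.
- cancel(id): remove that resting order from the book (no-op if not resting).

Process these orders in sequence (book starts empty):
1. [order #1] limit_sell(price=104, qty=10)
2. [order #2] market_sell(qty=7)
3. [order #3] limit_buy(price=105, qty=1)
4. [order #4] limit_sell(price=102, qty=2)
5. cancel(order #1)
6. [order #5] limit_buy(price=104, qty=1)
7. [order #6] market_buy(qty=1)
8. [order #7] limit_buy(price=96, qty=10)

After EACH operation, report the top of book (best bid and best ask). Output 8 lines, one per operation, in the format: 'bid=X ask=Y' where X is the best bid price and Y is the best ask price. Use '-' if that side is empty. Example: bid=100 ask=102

After op 1 [order #1] limit_sell(price=104, qty=10): fills=none; bids=[-] asks=[#1:10@104]
After op 2 [order #2] market_sell(qty=7): fills=none; bids=[-] asks=[#1:10@104]
After op 3 [order #3] limit_buy(price=105, qty=1): fills=#3x#1:1@104; bids=[-] asks=[#1:9@104]
After op 4 [order #4] limit_sell(price=102, qty=2): fills=none; bids=[-] asks=[#4:2@102 #1:9@104]
After op 5 cancel(order #1): fills=none; bids=[-] asks=[#4:2@102]
After op 6 [order #5] limit_buy(price=104, qty=1): fills=#5x#4:1@102; bids=[-] asks=[#4:1@102]
After op 7 [order #6] market_buy(qty=1): fills=#6x#4:1@102; bids=[-] asks=[-]
After op 8 [order #7] limit_buy(price=96, qty=10): fills=none; bids=[#7:10@96] asks=[-]

Answer: bid=- ask=104
bid=- ask=104
bid=- ask=104
bid=- ask=102
bid=- ask=102
bid=- ask=102
bid=- ask=-
bid=96 ask=-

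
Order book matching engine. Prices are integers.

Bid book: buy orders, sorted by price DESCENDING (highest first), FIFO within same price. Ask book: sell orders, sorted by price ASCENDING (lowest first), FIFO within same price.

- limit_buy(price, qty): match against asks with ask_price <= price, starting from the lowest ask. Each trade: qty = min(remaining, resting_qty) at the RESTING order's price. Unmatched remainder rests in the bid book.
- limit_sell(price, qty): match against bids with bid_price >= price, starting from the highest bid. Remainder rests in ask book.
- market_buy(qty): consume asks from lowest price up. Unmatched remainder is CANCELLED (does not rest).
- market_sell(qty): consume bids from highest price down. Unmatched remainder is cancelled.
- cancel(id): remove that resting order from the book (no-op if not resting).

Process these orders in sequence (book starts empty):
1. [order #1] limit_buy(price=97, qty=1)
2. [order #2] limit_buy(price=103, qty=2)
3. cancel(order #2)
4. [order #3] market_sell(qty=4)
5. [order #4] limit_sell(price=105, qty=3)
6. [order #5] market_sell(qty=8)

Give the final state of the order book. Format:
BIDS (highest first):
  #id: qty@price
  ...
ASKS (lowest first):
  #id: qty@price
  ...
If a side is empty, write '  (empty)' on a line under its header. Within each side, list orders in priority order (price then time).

Answer: BIDS (highest first):
  (empty)
ASKS (lowest first):
  #4: 3@105

Derivation:
After op 1 [order #1] limit_buy(price=97, qty=1): fills=none; bids=[#1:1@97] asks=[-]
After op 2 [order #2] limit_buy(price=103, qty=2): fills=none; bids=[#2:2@103 #1:1@97] asks=[-]
After op 3 cancel(order #2): fills=none; bids=[#1:1@97] asks=[-]
After op 4 [order #3] market_sell(qty=4): fills=#1x#3:1@97; bids=[-] asks=[-]
After op 5 [order #4] limit_sell(price=105, qty=3): fills=none; bids=[-] asks=[#4:3@105]
After op 6 [order #5] market_sell(qty=8): fills=none; bids=[-] asks=[#4:3@105]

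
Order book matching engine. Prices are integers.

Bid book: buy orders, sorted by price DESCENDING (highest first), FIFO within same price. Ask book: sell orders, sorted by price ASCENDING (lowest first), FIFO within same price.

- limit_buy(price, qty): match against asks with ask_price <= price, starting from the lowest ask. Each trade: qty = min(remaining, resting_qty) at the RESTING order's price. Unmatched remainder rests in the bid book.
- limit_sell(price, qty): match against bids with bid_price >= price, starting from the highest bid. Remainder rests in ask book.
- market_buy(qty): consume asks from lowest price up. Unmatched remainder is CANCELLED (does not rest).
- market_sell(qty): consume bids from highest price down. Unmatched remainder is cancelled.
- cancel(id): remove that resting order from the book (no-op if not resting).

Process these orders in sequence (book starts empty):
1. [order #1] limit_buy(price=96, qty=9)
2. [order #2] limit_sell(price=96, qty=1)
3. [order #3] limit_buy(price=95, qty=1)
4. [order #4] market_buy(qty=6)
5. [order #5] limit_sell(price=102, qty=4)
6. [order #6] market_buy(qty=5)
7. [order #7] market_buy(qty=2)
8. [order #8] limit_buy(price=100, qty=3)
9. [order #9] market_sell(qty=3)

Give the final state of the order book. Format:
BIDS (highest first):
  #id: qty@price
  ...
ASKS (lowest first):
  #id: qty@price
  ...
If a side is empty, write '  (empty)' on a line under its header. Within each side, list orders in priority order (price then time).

Answer: BIDS (highest first):
  #1: 8@96
  #3: 1@95
ASKS (lowest first):
  (empty)

Derivation:
After op 1 [order #1] limit_buy(price=96, qty=9): fills=none; bids=[#1:9@96] asks=[-]
After op 2 [order #2] limit_sell(price=96, qty=1): fills=#1x#2:1@96; bids=[#1:8@96] asks=[-]
After op 3 [order #3] limit_buy(price=95, qty=1): fills=none; bids=[#1:8@96 #3:1@95] asks=[-]
After op 4 [order #4] market_buy(qty=6): fills=none; bids=[#1:8@96 #3:1@95] asks=[-]
After op 5 [order #5] limit_sell(price=102, qty=4): fills=none; bids=[#1:8@96 #3:1@95] asks=[#5:4@102]
After op 6 [order #6] market_buy(qty=5): fills=#6x#5:4@102; bids=[#1:8@96 #3:1@95] asks=[-]
After op 7 [order #7] market_buy(qty=2): fills=none; bids=[#1:8@96 #3:1@95] asks=[-]
After op 8 [order #8] limit_buy(price=100, qty=3): fills=none; bids=[#8:3@100 #1:8@96 #3:1@95] asks=[-]
After op 9 [order #9] market_sell(qty=3): fills=#8x#9:3@100; bids=[#1:8@96 #3:1@95] asks=[-]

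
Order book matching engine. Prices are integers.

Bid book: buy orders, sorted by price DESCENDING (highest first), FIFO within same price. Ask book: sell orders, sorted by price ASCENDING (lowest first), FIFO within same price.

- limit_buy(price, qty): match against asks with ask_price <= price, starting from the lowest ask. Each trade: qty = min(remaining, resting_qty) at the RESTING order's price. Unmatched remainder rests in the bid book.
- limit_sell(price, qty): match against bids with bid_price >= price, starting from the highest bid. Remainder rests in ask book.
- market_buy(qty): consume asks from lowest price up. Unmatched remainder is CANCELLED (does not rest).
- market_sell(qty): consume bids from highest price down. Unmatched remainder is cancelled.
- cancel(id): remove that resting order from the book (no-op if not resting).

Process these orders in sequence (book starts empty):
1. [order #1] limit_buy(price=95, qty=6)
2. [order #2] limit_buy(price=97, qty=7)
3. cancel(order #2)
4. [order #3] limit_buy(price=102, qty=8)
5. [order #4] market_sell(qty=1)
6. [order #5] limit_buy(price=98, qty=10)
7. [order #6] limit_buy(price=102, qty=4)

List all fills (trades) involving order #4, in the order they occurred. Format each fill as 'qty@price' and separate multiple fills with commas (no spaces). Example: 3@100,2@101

After op 1 [order #1] limit_buy(price=95, qty=6): fills=none; bids=[#1:6@95] asks=[-]
After op 2 [order #2] limit_buy(price=97, qty=7): fills=none; bids=[#2:7@97 #1:6@95] asks=[-]
After op 3 cancel(order #2): fills=none; bids=[#1:6@95] asks=[-]
After op 4 [order #3] limit_buy(price=102, qty=8): fills=none; bids=[#3:8@102 #1:6@95] asks=[-]
After op 5 [order #4] market_sell(qty=1): fills=#3x#4:1@102; bids=[#3:7@102 #1:6@95] asks=[-]
After op 6 [order #5] limit_buy(price=98, qty=10): fills=none; bids=[#3:7@102 #5:10@98 #1:6@95] asks=[-]
After op 7 [order #6] limit_buy(price=102, qty=4): fills=none; bids=[#3:7@102 #6:4@102 #5:10@98 #1:6@95] asks=[-]

Answer: 1@102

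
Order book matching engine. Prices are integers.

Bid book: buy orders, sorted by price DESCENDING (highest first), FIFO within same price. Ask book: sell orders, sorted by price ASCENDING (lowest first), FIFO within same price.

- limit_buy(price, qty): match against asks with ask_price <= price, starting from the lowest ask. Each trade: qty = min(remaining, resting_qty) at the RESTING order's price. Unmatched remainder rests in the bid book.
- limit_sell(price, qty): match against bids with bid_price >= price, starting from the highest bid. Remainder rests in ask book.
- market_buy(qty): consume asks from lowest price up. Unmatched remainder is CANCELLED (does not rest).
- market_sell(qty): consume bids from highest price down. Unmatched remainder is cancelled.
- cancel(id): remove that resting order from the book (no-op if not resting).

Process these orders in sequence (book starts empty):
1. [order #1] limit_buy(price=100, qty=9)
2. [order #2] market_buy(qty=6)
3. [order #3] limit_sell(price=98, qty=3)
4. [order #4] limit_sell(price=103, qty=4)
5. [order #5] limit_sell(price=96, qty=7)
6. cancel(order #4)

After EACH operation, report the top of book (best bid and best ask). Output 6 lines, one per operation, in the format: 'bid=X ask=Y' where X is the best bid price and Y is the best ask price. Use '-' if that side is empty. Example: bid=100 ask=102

Answer: bid=100 ask=-
bid=100 ask=-
bid=100 ask=-
bid=100 ask=103
bid=- ask=96
bid=- ask=96

Derivation:
After op 1 [order #1] limit_buy(price=100, qty=9): fills=none; bids=[#1:9@100] asks=[-]
After op 2 [order #2] market_buy(qty=6): fills=none; bids=[#1:9@100] asks=[-]
After op 3 [order #3] limit_sell(price=98, qty=3): fills=#1x#3:3@100; bids=[#1:6@100] asks=[-]
After op 4 [order #4] limit_sell(price=103, qty=4): fills=none; bids=[#1:6@100] asks=[#4:4@103]
After op 5 [order #5] limit_sell(price=96, qty=7): fills=#1x#5:6@100; bids=[-] asks=[#5:1@96 #4:4@103]
After op 6 cancel(order #4): fills=none; bids=[-] asks=[#5:1@96]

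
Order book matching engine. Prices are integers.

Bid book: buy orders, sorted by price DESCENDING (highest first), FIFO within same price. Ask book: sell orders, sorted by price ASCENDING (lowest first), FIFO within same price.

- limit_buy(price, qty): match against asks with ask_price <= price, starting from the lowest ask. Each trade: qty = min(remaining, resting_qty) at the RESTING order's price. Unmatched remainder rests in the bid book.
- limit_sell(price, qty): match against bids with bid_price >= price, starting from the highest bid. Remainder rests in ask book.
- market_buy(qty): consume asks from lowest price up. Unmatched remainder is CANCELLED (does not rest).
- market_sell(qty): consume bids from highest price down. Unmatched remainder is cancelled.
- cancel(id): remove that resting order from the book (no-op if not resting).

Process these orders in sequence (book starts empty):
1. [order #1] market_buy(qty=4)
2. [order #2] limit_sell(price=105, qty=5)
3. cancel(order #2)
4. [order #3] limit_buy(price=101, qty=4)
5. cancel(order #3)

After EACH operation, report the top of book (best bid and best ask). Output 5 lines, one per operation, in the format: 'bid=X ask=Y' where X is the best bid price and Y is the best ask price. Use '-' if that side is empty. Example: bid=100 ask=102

After op 1 [order #1] market_buy(qty=4): fills=none; bids=[-] asks=[-]
After op 2 [order #2] limit_sell(price=105, qty=5): fills=none; bids=[-] asks=[#2:5@105]
After op 3 cancel(order #2): fills=none; bids=[-] asks=[-]
After op 4 [order #3] limit_buy(price=101, qty=4): fills=none; bids=[#3:4@101] asks=[-]
After op 5 cancel(order #3): fills=none; bids=[-] asks=[-]

Answer: bid=- ask=-
bid=- ask=105
bid=- ask=-
bid=101 ask=-
bid=- ask=-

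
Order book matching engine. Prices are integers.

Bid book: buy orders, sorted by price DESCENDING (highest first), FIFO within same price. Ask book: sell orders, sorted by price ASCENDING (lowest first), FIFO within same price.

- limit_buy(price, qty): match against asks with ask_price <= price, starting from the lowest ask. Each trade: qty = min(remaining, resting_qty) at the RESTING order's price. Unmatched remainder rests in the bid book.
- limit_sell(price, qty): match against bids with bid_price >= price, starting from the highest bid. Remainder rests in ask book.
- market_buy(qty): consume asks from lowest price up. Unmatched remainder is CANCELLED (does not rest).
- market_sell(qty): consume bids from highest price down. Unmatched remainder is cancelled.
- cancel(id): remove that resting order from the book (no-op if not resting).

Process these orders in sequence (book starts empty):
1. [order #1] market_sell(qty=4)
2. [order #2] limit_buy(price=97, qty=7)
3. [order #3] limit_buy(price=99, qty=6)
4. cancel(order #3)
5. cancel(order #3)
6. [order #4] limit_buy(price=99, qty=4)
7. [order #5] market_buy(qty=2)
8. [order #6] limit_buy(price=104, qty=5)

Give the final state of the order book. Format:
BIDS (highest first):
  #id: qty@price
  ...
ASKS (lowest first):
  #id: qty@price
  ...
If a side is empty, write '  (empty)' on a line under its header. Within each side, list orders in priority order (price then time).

After op 1 [order #1] market_sell(qty=4): fills=none; bids=[-] asks=[-]
After op 2 [order #2] limit_buy(price=97, qty=7): fills=none; bids=[#2:7@97] asks=[-]
After op 3 [order #3] limit_buy(price=99, qty=6): fills=none; bids=[#3:6@99 #2:7@97] asks=[-]
After op 4 cancel(order #3): fills=none; bids=[#2:7@97] asks=[-]
After op 5 cancel(order #3): fills=none; bids=[#2:7@97] asks=[-]
After op 6 [order #4] limit_buy(price=99, qty=4): fills=none; bids=[#4:4@99 #2:7@97] asks=[-]
After op 7 [order #5] market_buy(qty=2): fills=none; bids=[#4:4@99 #2:7@97] asks=[-]
After op 8 [order #6] limit_buy(price=104, qty=5): fills=none; bids=[#6:5@104 #4:4@99 #2:7@97] asks=[-]

Answer: BIDS (highest first):
  #6: 5@104
  #4: 4@99
  #2: 7@97
ASKS (lowest first):
  (empty)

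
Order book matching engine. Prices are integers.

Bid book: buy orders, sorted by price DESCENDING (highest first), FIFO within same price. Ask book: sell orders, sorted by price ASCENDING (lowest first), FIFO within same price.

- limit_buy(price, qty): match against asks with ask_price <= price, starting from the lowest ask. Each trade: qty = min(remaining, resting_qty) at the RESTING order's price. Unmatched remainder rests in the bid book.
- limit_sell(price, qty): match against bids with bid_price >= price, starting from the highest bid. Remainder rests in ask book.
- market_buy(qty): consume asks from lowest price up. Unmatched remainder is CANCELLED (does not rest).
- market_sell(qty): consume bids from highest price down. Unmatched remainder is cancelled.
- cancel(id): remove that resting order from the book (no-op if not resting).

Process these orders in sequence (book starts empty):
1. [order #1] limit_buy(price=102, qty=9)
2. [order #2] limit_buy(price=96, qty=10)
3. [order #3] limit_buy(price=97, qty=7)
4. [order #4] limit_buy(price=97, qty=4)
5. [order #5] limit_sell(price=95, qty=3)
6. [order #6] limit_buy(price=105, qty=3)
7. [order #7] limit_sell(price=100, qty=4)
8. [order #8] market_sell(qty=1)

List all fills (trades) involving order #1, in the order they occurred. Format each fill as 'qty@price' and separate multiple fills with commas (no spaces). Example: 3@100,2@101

Answer: 3@102,1@102,1@102

Derivation:
After op 1 [order #1] limit_buy(price=102, qty=9): fills=none; bids=[#1:9@102] asks=[-]
After op 2 [order #2] limit_buy(price=96, qty=10): fills=none; bids=[#1:9@102 #2:10@96] asks=[-]
After op 3 [order #3] limit_buy(price=97, qty=7): fills=none; bids=[#1:9@102 #3:7@97 #2:10@96] asks=[-]
After op 4 [order #4] limit_buy(price=97, qty=4): fills=none; bids=[#1:9@102 #3:7@97 #4:4@97 #2:10@96] asks=[-]
After op 5 [order #5] limit_sell(price=95, qty=3): fills=#1x#5:3@102; bids=[#1:6@102 #3:7@97 #4:4@97 #2:10@96] asks=[-]
After op 6 [order #6] limit_buy(price=105, qty=3): fills=none; bids=[#6:3@105 #1:6@102 #3:7@97 #4:4@97 #2:10@96] asks=[-]
After op 7 [order #7] limit_sell(price=100, qty=4): fills=#6x#7:3@105 #1x#7:1@102; bids=[#1:5@102 #3:7@97 #4:4@97 #2:10@96] asks=[-]
After op 8 [order #8] market_sell(qty=1): fills=#1x#8:1@102; bids=[#1:4@102 #3:7@97 #4:4@97 #2:10@96] asks=[-]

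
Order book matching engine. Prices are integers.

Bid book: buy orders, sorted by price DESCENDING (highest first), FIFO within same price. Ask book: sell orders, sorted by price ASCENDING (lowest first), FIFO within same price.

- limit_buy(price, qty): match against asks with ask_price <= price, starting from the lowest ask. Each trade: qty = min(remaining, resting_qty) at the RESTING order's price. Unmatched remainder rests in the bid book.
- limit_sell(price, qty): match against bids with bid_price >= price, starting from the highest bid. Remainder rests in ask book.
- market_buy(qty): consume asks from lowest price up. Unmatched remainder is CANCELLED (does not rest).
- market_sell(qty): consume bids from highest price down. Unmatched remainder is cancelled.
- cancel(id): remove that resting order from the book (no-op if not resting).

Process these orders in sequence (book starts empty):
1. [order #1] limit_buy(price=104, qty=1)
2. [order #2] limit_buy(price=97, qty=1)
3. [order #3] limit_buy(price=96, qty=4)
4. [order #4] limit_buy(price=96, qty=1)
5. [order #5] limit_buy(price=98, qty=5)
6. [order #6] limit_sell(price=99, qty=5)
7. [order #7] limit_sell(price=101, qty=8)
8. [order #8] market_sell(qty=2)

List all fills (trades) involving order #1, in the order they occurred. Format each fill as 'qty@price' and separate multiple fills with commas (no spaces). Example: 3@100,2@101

Answer: 1@104

Derivation:
After op 1 [order #1] limit_buy(price=104, qty=1): fills=none; bids=[#1:1@104] asks=[-]
After op 2 [order #2] limit_buy(price=97, qty=1): fills=none; bids=[#1:1@104 #2:1@97] asks=[-]
After op 3 [order #3] limit_buy(price=96, qty=4): fills=none; bids=[#1:1@104 #2:1@97 #3:4@96] asks=[-]
After op 4 [order #4] limit_buy(price=96, qty=1): fills=none; bids=[#1:1@104 #2:1@97 #3:4@96 #4:1@96] asks=[-]
After op 5 [order #5] limit_buy(price=98, qty=5): fills=none; bids=[#1:1@104 #5:5@98 #2:1@97 #3:4@96 #4:1@96] asks=[-]
After op 6 [order #6] limit_sell(price=99, qty=5): fills=#1x#6:1@104; bids=[#5:5@98 #2:1@97 #3:4@96 #4:1@96] asks=[#6:4@99]
After op 7 [order #7] limit_sell(price=101, qty=8): fills=none; bids=[#5:5@98 #2:1@97 #3:4@96 #4:1@96] asks=[#6:4@99 #7:8@101]
After op 8 [order #8] market_sell(qty=2): fills=#5x#8:2@98; bids=[#5:3@98 #2:1@97 #3:4@96 #4:1@96] asks=[#6:4@99 #7:8@101]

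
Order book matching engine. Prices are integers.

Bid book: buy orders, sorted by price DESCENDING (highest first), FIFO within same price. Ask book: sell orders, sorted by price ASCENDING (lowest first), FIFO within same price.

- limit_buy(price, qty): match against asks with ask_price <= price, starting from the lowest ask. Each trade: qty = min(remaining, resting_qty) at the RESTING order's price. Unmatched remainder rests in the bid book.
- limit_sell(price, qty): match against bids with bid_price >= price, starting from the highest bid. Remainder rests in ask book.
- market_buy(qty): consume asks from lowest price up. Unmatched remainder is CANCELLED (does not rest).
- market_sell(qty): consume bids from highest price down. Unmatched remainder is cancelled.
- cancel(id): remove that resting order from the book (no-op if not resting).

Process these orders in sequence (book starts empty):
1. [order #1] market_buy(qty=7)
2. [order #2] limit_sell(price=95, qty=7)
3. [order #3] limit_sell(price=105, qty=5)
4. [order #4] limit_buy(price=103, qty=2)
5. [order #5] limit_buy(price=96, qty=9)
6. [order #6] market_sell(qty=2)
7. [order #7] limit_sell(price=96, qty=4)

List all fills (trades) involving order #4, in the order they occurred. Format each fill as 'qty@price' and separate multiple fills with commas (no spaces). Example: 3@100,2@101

After op 1 [order #1] market_buy(qty=7): fills=none; bids=[-] asks=[-]
After op 2 [order #2] limit_sell(price=95, qty=7): fills=none; bids=[-] asks=[#2:7@95]
After op 3 [order #3] limit_sell(price=105, qty=5): fills=none; bids=[-] asks=[#2:7@95 #3:5@105]
After op 4 [order #4] limit_buy(price=103, qty=2): fills=#4x#2:2@95; bids=[-] asks=[#2:5@95 #3:5@105]
After op 5 [order #5] limit_buy(price=96, qty=9): fills=#5x#2:5@95; bids=[#5:4@96] asks=[#3:5@105]
After op 6 [order #6] market_sell(qty=2): fills=#5x#6:2@96; bids=[#5:2@96] asks=[#3:5@105]
After op 7 [order #7] limit_sell(price=96, qty=4): fills=#5x#7:2@96; bids=[-] asks=[#7:2@96 #3:5@105]

Answer: 2@95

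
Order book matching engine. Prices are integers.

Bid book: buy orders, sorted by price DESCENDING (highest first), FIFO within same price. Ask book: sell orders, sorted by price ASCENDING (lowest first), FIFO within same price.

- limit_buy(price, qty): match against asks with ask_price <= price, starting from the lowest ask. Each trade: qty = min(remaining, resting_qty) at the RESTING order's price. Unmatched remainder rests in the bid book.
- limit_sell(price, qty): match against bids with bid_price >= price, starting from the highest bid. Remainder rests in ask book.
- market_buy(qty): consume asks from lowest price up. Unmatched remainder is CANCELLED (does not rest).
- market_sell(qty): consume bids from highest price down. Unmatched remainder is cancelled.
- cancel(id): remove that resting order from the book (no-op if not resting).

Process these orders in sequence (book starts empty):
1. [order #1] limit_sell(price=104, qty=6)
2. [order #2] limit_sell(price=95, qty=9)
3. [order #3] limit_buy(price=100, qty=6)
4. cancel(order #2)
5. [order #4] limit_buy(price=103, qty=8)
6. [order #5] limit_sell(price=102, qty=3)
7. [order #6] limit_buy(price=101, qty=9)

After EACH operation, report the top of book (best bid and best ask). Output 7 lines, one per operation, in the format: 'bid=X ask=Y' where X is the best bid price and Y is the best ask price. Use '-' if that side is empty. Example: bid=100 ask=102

Answer: bid=- ask=104
bid=- ask=95
bid=- ask=95
bid=- ask=104
bid=103 ask=104
bid=103 ask=104
bid=103 ask=104

Derivation:
After op 1 [order #1] limit_sell(price=104, qty=6): fills=none; bids=[-] asks=[#1:6@104]
After op 2 [order #2] limit_sell(price=95, qty=9): fills=none; bids=[-] asks=[#2:9@95 #1:6@104]
After op 3 [order #3] limit_buy(price=100, qty=6): fills=#3x#2:6@95; bids=[-] asks=[#2:3@95 #1:6@104]
After op 4 cancel(order #2): fills=none; bids=[-] asks=[#1:6@104]
After op 5 [order #4] limit_buy(price=103, qty=8): fills=none; bids=[#4:8@103] asks=[#1:6@104]
After op 6 [order #5] limit_sell(price=102, qty=3): fills=#4x#5:3@103; bids=[#4:5@103] asks=[#1:6@104]
After op 7 [order #6] limit_buy(price=101, qty=9): fills=none; bids=[#4:5@103 #6:9@101] asks=[#1:6@104]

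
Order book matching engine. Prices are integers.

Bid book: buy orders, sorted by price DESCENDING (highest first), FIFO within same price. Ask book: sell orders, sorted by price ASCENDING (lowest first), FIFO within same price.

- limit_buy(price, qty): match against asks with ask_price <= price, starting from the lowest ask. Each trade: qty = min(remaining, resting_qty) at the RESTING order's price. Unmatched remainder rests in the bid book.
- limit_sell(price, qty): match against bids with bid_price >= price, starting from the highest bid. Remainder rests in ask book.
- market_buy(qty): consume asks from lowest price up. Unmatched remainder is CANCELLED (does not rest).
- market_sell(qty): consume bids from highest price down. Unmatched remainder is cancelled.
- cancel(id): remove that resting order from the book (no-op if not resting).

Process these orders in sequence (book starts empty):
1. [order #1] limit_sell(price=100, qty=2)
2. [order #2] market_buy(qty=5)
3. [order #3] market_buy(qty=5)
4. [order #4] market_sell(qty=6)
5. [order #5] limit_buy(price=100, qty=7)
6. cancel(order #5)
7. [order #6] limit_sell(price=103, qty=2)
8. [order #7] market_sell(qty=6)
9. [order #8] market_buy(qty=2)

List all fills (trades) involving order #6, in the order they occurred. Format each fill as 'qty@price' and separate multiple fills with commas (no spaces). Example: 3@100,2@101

Answer: 2@103

Derivation:
After op 1 [order #1] limit_sell(price=100, qty=2): fills=none; bids=[-] asks=[#1:2@100]
After op 2 [order #2] market_buy(qty=5): fills=#2x#1:2@100; bids=[-] asks=[-]
After op 3 [order #3] market_buy(qty=5): fills=none; bids=[-] asks=[-]
After op 4 [order #4] market_sell(qty=6): fills=none; bids=[-] asks=[-]
After op 5 [order #5] limit_buy(price=100, qty=7): fills=none; bids=[#5:7@100] asks=[-]
After op 6 cancel(order #5): fills=none; bids=[-] asks=[-]
After op 7 [order #6] limit_sell(price=103, qty=2): fills=none; bids=[-] asks=[#6:2@103]
After op 8 [order #7] market_sell(qty=6): fills=none; bids=[-] asks=[#6:2@103]
After op 9 [order #8] market_buy(qty=2): fills=#8x#6:2@103; bids=[-] asks=[-]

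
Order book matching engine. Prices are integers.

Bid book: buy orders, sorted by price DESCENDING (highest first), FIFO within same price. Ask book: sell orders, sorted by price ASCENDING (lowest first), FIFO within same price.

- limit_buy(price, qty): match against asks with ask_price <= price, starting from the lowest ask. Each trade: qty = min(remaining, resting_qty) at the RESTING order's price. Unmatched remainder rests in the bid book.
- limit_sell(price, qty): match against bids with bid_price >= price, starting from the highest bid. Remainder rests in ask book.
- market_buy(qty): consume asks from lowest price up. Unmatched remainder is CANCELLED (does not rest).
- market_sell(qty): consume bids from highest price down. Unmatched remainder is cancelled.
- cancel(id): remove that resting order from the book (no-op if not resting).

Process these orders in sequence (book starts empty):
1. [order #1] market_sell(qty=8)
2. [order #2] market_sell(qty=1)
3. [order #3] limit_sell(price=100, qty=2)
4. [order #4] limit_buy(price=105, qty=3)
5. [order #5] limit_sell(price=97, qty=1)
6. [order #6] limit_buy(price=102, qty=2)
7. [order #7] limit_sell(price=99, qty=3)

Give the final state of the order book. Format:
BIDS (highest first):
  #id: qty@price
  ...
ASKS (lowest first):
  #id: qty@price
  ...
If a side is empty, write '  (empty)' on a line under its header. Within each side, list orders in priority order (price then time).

Answer: BIDS (highest first):
  (empty)
ASKS (lowest first):
  #7: 1@99

Derivation:
After op 1 [order #1] market_sell(qty=8): fills=none; bids=[-] asks=[-]
After op 2 [order #2] market_sell(qty=1): fills=none; bids=[-] asks=[-]
After op 3 [order #3] limit_sell(price=100, qty=2): fills=none; bids=[-] asks=[#3:2@100]
After op 4 [order #4] limit_buy(price=105, qty=3): fills=#4x#3:2@100; bids=[#4:1@105] asks=[-]
After op 5 [order #5] limit_sell(price=97, qty=1): fills=#4x#5:1@105; bids=[-] asks=[-]
After op 6 [order #6] limit_buy(price=102, qty=2): fills=none; bids=[#6:2@102] asks=[-]
After op 7 [order #7] limit_sell(price=99, qty=3): fills=#6x#7:2@102; bids=[-] asks=[#7:1@99]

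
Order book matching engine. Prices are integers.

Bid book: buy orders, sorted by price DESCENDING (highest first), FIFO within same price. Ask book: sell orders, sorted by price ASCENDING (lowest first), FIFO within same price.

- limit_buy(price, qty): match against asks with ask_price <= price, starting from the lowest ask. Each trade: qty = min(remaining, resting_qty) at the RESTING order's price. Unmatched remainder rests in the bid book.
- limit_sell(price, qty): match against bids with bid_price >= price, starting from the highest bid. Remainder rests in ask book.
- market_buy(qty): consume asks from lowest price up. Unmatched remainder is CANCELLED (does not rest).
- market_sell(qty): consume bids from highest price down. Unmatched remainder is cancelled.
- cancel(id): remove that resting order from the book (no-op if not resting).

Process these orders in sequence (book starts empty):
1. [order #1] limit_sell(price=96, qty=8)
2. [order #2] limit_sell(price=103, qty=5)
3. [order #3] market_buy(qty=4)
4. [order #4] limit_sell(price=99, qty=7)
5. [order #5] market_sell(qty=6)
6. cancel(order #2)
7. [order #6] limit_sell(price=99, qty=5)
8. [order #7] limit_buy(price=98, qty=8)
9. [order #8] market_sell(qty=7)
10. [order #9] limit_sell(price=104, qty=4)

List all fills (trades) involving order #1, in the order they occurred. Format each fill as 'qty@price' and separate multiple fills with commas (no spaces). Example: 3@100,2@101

After op 1 [order #1] limit_sell(price=96, qty=8): fills=none; bids=[-] asks=[#1:8@96]
After op 2 [order #2] limit_sell(price=103, qty=5): fills=none; bids=[-] asks=[#1:8@96 #2:5@103]
After op 3 [order #3] market_buy(qty=4): fills=#3x#1:4@96; bids=[-] asks=[#1:4@96 #2:5@103]
After op 4 [order #4] limit_sell(price=99, qty=7): fills=none; bids=[-] asks=[#1:4@96 #4:7@99 #2:5@103]
After op 5 [order #5] market_sell(qty=6): fills=none; bids=[-] asks=[#1:4@96 #4:7@99 #2:5@103]
After op 6 cancel(order #2): fills=none; bids=[-] asks=[#1:4@96 #4:7@99]
After op 7 [order #6] limit_sell(price=99, qty=5): fills=none; bids=[-] asks=[#1:4@96 #4:7@99 #6:5@99]
After op 8 [order #7] limit_buy(price=98, qty=8): fills=#7x#1:4@96; bids=[#7:4@98] asks=[#4:7@99 #6:5@99]
After op 9 [order #8] market_sell(qty=7): fills=#7x#8:4@98; bids=[-] asks=[#4:7@99 #6:5@99]
After op 10 [order #9] limit_sell(price=104, qty=4): fills=none; bids=[-] asks=[#4:7@99 #6:5@99 #9:4@104]

Answer: 4@96,4@96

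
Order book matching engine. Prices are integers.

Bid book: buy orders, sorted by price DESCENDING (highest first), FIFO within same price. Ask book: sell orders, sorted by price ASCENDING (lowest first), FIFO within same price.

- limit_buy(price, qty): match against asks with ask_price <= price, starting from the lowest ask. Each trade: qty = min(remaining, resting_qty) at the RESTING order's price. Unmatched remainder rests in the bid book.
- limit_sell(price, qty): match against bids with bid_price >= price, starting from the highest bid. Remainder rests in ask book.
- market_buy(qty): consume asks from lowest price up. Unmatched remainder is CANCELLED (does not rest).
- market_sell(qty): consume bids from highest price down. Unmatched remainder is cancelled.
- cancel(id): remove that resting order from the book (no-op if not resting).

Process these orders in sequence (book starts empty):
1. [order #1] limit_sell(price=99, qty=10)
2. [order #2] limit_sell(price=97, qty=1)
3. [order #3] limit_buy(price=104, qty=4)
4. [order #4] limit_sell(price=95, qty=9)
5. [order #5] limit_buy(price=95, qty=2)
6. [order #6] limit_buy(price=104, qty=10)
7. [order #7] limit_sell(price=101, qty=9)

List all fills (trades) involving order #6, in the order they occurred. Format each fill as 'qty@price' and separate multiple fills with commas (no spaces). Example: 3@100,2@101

Answer: 7@95,3@99

Derivation:
After op 1 [order #1] limit_sell(price=99, qty=10): fills=none; bids=[-] asks=[#1:10@99]
After op 2 [order #2] limit_sell(price=97, qty=1): fills=none; bids=[-] asks=[#2:1@97 #1:10@99]
After op 3 [order #3] limit_buy(price=104, qty=4): fills=#3x#2:1@97 #3x#1:3@99; bids=[-] asks=[#1:7@99]
After op 4 [order #4] limit_sell(price=95, qty=9): fills=none; bids=[-] asks=[#4:9@95 #1:7@99]
After op 5 [order #5] limit_buy(price=95, qty=2): fills=#5x#4:2@95; bids=[-] asks=[#4:7@95 #1:7@99]
After op 6 [order #6] limit_buy(price=104, qty=10): fills=#6x#4:7@95 #6x#1:3@99; bids=[-] asks=[#1:4@99]
After op 7 [order #7] limit_sell(price=101, qty=9): fills=none; bids=[-] asks=[#1:4@99 #7:9@101]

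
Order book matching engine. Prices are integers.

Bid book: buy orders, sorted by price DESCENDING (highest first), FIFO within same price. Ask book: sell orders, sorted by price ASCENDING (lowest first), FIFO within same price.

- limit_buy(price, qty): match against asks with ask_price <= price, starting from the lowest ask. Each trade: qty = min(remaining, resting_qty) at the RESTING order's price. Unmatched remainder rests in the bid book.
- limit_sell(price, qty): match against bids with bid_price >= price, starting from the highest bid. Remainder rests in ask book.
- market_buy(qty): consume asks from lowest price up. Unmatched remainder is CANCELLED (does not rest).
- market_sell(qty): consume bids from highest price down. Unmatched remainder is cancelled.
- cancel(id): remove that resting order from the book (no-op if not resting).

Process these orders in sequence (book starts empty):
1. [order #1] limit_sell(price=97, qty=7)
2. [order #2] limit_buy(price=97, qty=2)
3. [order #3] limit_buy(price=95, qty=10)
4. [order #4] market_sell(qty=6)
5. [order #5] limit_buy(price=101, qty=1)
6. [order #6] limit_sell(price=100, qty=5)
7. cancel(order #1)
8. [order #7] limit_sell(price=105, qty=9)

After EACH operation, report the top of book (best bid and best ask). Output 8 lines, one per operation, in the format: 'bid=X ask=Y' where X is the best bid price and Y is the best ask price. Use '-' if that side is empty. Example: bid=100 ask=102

After op 1 [order #1] limit_sell(price=97, qty=7): fills=none; bids=[-] asks=[#1:7@97]
After op 2 [order #2] limit_buy(price=97, qty=2): fills=#2x#1:2@97; bids=[-] asks=[#1:5@97]
After op 3 [order #3] limit_buy(price=95, qty=10): fills=none; bids=[#3:10@95] asks=[#1:5@97]
After op 4 [order #4] market_sell(qty=6): fills=#3x#4:6@95; bids=[#3:4@95] asks=[#1:5@97]
After op 5 [order #5] limit_buy(price=101, qty=1): fills=#5x#1:1@97; bids=[#3:4@95] asks=[#1:4@97]
After op 6 [order #6] limit_sell(price=100, qty=5): fills=none; bids=[#3:4@95] asks=[#1:4@97 #6:5@100]
After op 7 cancel(order #1): fills=none; bids=[#3:4@95] asks=[#6:5@100]
After op 8 [order #7] limit_sell(price=105, qty=9): fills=none; bids=[#3:4@95] asks=[#6:5@100 #7:9@105]

Answer: bid=- ask=97
bid=- ask=97
bid=95 ask=97
bid=95 ask=97
bid=95 ask=97
bid=95 ask=97
bid=95 ask=100
bid=95 ask=100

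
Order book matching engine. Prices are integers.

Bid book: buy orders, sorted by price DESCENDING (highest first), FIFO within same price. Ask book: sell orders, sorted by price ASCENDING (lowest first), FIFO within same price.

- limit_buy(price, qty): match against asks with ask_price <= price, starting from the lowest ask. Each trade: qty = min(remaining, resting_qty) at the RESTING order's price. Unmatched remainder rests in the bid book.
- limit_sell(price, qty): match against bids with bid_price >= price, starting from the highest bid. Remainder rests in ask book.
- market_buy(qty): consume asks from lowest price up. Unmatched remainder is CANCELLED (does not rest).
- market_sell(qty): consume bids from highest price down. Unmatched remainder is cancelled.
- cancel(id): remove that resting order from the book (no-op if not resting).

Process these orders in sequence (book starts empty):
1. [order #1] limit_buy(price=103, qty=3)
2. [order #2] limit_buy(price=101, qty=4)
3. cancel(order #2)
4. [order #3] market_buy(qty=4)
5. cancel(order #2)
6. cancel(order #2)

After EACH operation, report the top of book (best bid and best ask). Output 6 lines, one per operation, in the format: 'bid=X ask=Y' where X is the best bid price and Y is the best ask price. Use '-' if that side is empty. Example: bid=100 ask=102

Answer: bid=103 ask=-
bid=103 ask=-
bid=103 ask=-
bid=103 ask=-
bid=103 ask=-
bid=103 ask=-

Derivation:
After op 1 [order #1] limit_buy(price=103, qty=3): fills=none; bids=[#1:3@103] asks=[-]
After op 2 [order #2] limit_buy(price=101, qty=4): fills=none; bids=[#1:3@103 #2:4@101] asks=[-]
After op 3 cancel(order #2): fills=none; bids=[#1:3@103] asks=[-]
After op 4 [order #3] market_buy(qty=4): fills=none; bids=[#1:3@103] asks=[-]
After op 5 cancel(order #2): fills=none; bids=[#1:3@103] asks=[-]
After op 6 cancel(order #2): fills=none; bids=[#1:3@103] asks=[-]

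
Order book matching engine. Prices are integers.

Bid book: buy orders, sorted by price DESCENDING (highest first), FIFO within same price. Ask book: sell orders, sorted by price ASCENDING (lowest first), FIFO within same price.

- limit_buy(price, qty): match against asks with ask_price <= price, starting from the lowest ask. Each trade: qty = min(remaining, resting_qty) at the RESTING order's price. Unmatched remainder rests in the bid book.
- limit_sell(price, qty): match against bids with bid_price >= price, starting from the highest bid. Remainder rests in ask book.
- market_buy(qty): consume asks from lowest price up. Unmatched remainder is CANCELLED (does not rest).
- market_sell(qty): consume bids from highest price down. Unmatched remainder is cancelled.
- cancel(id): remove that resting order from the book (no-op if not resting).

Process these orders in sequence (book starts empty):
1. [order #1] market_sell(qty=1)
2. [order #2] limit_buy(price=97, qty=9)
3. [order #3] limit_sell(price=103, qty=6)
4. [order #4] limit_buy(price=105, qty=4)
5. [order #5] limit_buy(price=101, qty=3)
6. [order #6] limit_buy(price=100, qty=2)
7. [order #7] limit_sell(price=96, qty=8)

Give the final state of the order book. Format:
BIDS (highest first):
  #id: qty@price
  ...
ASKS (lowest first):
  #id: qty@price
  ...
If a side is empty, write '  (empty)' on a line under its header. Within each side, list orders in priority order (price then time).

After op 1 [order #1] market_sell(qty=1): fills=none; bids=[-] asks=[-]
After op 2 [order #2] limit_buy(price=97, qty=9): fills=none; bids=[#2:9@97] asks=[-]
After op 3 [order #3] limit_sell(price=103, qty=6): fills=none; bids=[#2:9@97] asks=[#3:6@103]
After op 4 [order #4] limit_buy(price=105, qty=4): fills=#4x#3:4@103; bids=[#2:9@97] asks=[#3:2@103]
After op 5 [order #5] limit_buy(price=101, qty=3): fills=none; bids=[#5:3@101 #2:9@97] asks=[#3:2@103]
After op 6 [order #6] limit_buy(price=100, qty=2): fills=none; bids=[#5:3@101 #6:2@100 #2:9@97] asks=[#3:2@103]
After op 7 [order #7] limit_sell(price=96, qty=8): fills=#5x#7:3@101 #6x#7:2@100 #2x#7:3@97; bids=[#2:6@97] asks=[#3:2@103]

Answer: BIDS (highest first):
  #2: 6@97
ASKS (lowest first):
  #3: 2@103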